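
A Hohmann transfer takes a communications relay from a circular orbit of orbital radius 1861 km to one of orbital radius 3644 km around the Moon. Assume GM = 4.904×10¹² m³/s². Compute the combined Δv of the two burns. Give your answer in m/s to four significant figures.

Δv_total ≈ 450.7 m/s

r₁ = 1861 km = 1.861×10⁶ m.
r₂ = 3644 km = 3.644×10⁶ m.
Transfer ellipse a_t = (r₁ + r₂)/2 = 2.752×10⁶ m.
At r₁: circular v_c1 = √(μ/r₁) = 1623 m/s; transfer-perilune v_p = √[μ(2/r₁ − 1/a_t)] = 1868 m/s.
Δv₁ = v_p − v_c1 = 244.5 m/s.
At r₂: circular v_c2 = √(μ/r₂) = 1160 m/s; transfer-apolune v_a = √[μ(2/r₂ − 1/a_t)] = 953.9 m/s.
Δv₂ = v_c2 − v_a = 206.2 m/s.
Total Δv = Δv₁ + Δv₂ = 450.7 m/s.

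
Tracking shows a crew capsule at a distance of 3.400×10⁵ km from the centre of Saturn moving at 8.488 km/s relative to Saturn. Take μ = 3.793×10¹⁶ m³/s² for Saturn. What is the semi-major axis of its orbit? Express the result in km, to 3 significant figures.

a ≈ 2.51×10⁵ km

r = 3.400×10⁸ m.
Vis-viva rearranged: 1/a = 2/r − v²/μ = 5.882×10⁻⁹ − 1.899×10⁻⁹ = 3.983×10⁻⁹ m⁻¹.
a = 2.511×10⁸ m = 2.5107×10⁵ km.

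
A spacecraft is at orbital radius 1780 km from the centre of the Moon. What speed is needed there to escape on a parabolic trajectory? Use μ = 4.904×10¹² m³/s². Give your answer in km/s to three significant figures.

v_esc ≈ 2.35 km/s

r = 1780 km = 1.780×10⁶ m.
Escape speed v_esc = √(2μ/r) = √(2 × 4.904×10¹² / 1.780×10⁶) = √(5.510×10⁶) = 2347 m/s.
= 2.347 km/s.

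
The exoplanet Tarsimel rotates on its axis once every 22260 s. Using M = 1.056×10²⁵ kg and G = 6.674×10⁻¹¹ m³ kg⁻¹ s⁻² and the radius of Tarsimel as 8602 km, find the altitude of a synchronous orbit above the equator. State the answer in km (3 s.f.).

h_sync ≈ 12100 km

μ = GM = 6.674×10⁻¹¹ × 1.056×10²⁵ = 7.048×10¹⁴ m³/s².
A synchronous orbit has period T, so by Kepler's third law a = (μT²/4π²)^(1/3).
μT²/4π² = 7.048×10¹⁴ × (2.226×10⁴)² / 39.48 = 8.846×10²¹ m³.
a = 2.068×10⁷ m = 20681 km.
Altitude h = a − R = 20681 − 8602 = 12079 km.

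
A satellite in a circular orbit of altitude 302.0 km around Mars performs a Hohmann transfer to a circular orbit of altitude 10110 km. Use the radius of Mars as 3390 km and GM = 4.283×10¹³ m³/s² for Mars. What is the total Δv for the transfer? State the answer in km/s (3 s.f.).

r₁ = 3390 + 302.0 = 3692.0 km = 3.6920×10⁶ m.
r₂ = 3390 + 10110 = 13500 km = 1.3500×10⁷ m.
Transfer ellipse a_t = (r₁ + r₂)/2 = 8.596×10⁶ m.
At r₁: circular v_c1 = √(μ/r₁) = 3406 m/s; transfer-periapsis v_p = √[μ(2/r₁ − 1/a_t)] = 4268 m/s.
Δv₁ = v_p − v_c1 = 862.4 m/s.
At r₂: circular v_c2 = √(μ/r₂) = 1781 m/s; transfer-apoapsis v_a = √[μ(2/r₂ − 1/a_t)] = 1167 m/s.
Δv₂ = v_c2 − v_a = 613.9 m/s.
Total Δv = Δv₁ + Δv₂ = 1476 m/s = 1.476 km/s.

Δv_total ≈ 1.48 km/s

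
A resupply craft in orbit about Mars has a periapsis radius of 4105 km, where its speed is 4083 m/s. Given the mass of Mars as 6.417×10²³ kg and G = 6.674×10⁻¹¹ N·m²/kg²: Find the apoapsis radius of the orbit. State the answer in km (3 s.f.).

μ = GM = 6.674×10⁻¹¹ × 6.417×10²³ = 4.283×10¹³ m³/s².
r_p = 4.105×10⁶ m.
Specific energy ε = v²/2 − μ/r = -2.097×10⁶ J/kg, so a = −μ/(2ε) = 1.021×10⁷ m.
The apsides satisfy r_p + r_a = 2a, so the apoapsis radius is 2a − r_p = 1.631×10⁷ m = 16314 km.

apoapsis radius ≈ 16300 km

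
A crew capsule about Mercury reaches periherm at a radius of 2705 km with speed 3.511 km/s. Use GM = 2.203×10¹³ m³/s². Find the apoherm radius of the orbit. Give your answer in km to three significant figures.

r_p = 2.705×10⁶ m.
Specific energy ε = v²/2 − μ/r = -1.981×10⁶ J/kg, so a = −μ/(2ε) = 5.561×10⁶ m.
The apsides satisfy r_p + r_a = 2a, so the apoherm radius is 2a − r_p = 8.418×10⁶ m = 8417.8 km.

apoherm radius ≈ 8420 km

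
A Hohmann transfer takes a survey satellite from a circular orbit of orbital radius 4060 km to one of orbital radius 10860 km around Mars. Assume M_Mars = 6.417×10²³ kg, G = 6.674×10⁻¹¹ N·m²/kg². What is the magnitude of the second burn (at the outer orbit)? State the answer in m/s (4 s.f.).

Δv ≈ 520.8 m/s

μ = GM = 6.674×10⁻¹¹ × 6.417×10²³ = 4.283×10¹³ m³/s².
r₁ = 4060 km = 4.060×10⁶ m.
r₂ = 10860 km = 1.086×10⁷ m.
Transfer ellipse a_t = (r₁ + r₂)/2 = 7.460×10⁶ m.
At r₁: circular v_c1 = √(μ/r₁) = 3248 m/s; transfer-periapsis v_p = √[μ(2/r₁ − 1/a_t)] = 3919 m/s.
At r₂: circular v_c2 = √(μ/r₂) = 1986 m/s; transfer-apoapsis v_a = √[μ(2/r₂ − 1/a_t)] = 1465 m/s.
Δv₂ = v_c2 − v_a = 520.8 m/s.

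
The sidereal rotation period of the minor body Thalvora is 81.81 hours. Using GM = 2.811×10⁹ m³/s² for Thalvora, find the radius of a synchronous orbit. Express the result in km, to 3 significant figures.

r_sync ≈ 1830 km

T = 81.81 hours = 2.945×10⁵ s.
A synchronous orbit has period T, so by Kepler's third law a = (μT²/4π²)^(1/3).
μT²/4π² = 2.811×10⁹ × (2.945×10⁵)² / 39.48 = 6.176×10¹⁸ m³.
a = 1.835×10⁶ m = 1834.7 km.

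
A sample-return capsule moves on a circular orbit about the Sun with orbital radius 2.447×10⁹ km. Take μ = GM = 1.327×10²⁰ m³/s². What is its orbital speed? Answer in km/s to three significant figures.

r = 2.447×10⁹ km = 2.447×10¹² m.
For a circular orbit v = √(μ/r) = √(1.327×10²⁰ / 2.447×10¹²) = √(5.423×10⁷) = 7364 m/s.
That is 7.364 km/s.

v ≈ 7.36 km/s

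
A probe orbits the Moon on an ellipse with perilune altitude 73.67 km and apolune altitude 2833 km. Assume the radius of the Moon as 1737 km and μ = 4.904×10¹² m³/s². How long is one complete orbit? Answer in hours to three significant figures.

T ≈ 4.49 hours

r_p = 1737 + 73.67 = 1810.7 km = 1.8107×10⁶ m.
r_a = 1737 + 2833 = 4570.0 km = 4.5700×10⁶ m.
Semi-major axis a = (r_p + r_a)/2 = (1810.7 + 4570.0)/2 = 3190.3 km = 3.190×10⁶ m.
By Kepler's third law T = 2π√(a³/μ) = 2π × 2.573×10³ = 1.617×10⁴ s.
= 4.491 hours.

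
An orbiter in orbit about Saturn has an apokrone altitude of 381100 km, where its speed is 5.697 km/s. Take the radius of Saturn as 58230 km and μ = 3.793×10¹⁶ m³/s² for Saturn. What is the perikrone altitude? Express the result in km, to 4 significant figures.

perikrone altitude ≈ 43460 km

r_a = 58230 + 381100 = 4.3933×10⁵ km = 4.393×10⁸ m.
Specific energy ε = v²/2 − μ/r = -7.011×10⁷ J/kg, so a = −μ/(2ε) = 2.705×10⁸ m.
The apsides satisfy r_p + r_a = 2a, so the perikrone radius is 2a − r_a = 1.017×10⁸ m = 1.0169×10⁵ km.
Perikrone altitude = 1.0169×10⁵ − 58230 = 43462 km.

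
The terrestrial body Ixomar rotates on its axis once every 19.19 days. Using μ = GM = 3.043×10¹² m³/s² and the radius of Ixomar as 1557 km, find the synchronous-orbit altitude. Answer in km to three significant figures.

T = 19.19 days = 1.658×10⁶ s.
A synchronous orbit has period T, so by Kepler's third law a = (μT²/4π²)^(1/3).
μT²/4π² = 3.043×10¹² × (1.658×10⁶)² / 39.48 = 2.119×10²³ m³.
a = 5.962×10⁷ m = 59617 km.
Altitude h = a − R = 59617 − 1557 = 58060 km.

h_sync ≈ 58100 km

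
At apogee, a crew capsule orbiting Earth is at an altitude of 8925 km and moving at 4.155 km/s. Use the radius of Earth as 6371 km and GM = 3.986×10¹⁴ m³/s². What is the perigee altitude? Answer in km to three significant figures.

perigee altitude ≈ 1210 km

r_a = 6371 + 8925 = 15296 km = 1.530×10⁷ m.
Specific energy ε = v²/2 − μ/r = -1.743×10⁷ J/kg, so a = −μ/(2ε) = 1.144×10⁷ m.
The apsides satisfy r_p + r_a = 2a, so the perigee radius is 2a − r_a = 7.576×10⁶ m = 7576.4 km.
Perigee altitude = 7576.4 − 6371 = 1205.4 km.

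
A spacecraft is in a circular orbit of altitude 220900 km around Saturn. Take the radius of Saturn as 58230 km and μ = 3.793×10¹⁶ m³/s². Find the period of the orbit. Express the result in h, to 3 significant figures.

r = 58230 + 220900 = 279130 km = 2.7913×10⁸ m.
Kepler's third law: T = 2π√(r³/μ) = 2π√((2.791×10⁸)³ / 3.793×10¹⁶).
r³/μ = 5.734×10⁸ s², so T = 2π × 2.395×10⁴ = 1.505×10⁵ s.
Converting: 1.505×10⁵ s ÷ 3600 = 41.79 h.

T ≈ 41.8 h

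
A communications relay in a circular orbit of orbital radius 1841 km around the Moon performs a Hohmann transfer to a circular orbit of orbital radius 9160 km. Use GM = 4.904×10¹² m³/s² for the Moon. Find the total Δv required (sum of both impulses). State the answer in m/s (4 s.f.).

r₁ = 1841 km = 1.841×10⁶ m.
r₂ = 9160 km = 9.160×10⁶ m.
Transfer ellipse a_t = (r₁ + r₂)/2 = 5.500×10⁶ m.
At r₁: circular v_c1 = √(μ/r₁) = 1632 m/s; transfer-perilune v_p = √[μ(2/r₁ − 1/a_t)] = 2106 m/s.
Δv₁ = v_p − v_c1 = 474.1 m/s.
At r₂: circular v_c2 = √(μ/r₂) = 731.7 m/s; transfer-apolune v_a = √[μ(2/r₂ − 1/a_t)] = 423.3 m/s.
Δv₂ = v_c2 − v_a = 308.4 m/s.
Total Δv = Δv₁ + Δv₂ = 782.5 m/s.

Δv_total ≈ 782.5 m/s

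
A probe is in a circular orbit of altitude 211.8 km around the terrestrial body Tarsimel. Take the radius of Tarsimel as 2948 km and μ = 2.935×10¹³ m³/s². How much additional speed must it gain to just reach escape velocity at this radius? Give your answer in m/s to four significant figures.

r = 2948 + 211.8 = 3159.8 km = 3.1598×10⁶ m.
Circular speed v_c = √(μ/r) = 3048 m/s.
Escape speed v_esc = √(2μ/r) = √2 × v_c = 4310 m/s.
Δv = v_esc − v_c = 1262 m/s.

Δv ≈ 1262 m/s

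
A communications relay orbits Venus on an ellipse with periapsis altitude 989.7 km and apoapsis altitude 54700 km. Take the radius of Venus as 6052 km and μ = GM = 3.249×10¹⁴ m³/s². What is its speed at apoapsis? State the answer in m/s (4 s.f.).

r_p = 6052 + 989.7 = 7041.7 km = 7.0417×10⁶ m.
r_a = 6052 + 54700 = 60752 km = 6.0752×10⁷ m.
Semi-major axis a = (r_p + r_a)/2 = 33897 km = 3.390×10⁷ m.
Vis-viva: v² = μ(2/r − 1/a) = 3.249×10¹⁴ × (3.292×10⁻⁸ − 2.950×10⁻⁸) = 1.111×10⁶ m²/s².
v = 1054 m/s.

v ≈ 1054 m/s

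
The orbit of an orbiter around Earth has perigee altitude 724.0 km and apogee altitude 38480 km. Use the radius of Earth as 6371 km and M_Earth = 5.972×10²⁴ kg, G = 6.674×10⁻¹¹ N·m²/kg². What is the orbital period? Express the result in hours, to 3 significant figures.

μ = GM = 6.674×10⁻¹¹ × 5.972×10²⁴ = 3.986×10¹⁴ m³/s².
r_p = 6371 + 724.0 = 7095.0 km = 7.0950×10⁶ m.
r_a = 6371 + 38480 = 44851 km = 4.4851×10⁷ m.
Semi-major axis a = (r_p + r_a)/2 = (7095.0 + 44851)/2 = 25973 km = 2.597×10⁷ m.
By Kepler's third law T = 2π√(a³/μ) = 2π × 6.630×10³ = 4.166×10⁴ s.
= 11.57 hours.

T ≈ 11.6 hours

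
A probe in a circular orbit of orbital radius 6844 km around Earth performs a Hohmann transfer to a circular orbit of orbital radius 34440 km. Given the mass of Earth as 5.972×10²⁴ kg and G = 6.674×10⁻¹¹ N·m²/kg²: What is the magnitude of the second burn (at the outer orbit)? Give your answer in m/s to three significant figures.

μ = GM = 6.674×10⁻¹¹ × 5.972×10²⁴ = 3.986×10¹⁴ m³/s².
r₁ = 6844 km = 6.844×10⁶ m.
r₂ = 34440 km = 3.444×10⁷ m.
Transfer ellipse a_t = (r₁ + r₂)/2 = 2.064×10⁷ m.
At r₁: circular v_c1 = √(μ/r₁) = 7631 m/s; transfer-perigee v_p = √[μ(2/r₁ − 1/a_t)] = 9857 m/s.
At r₂: circular v_c2 = √(μ/r₂) = 3402 m/s; transfer-apogee v_a = √[μ(2/r₂ − 1/a_t)] = 1959 m/s.
Δv₂ = v_c2 − v_a = 1443 m/s.

Δv ≈ 1440 m/s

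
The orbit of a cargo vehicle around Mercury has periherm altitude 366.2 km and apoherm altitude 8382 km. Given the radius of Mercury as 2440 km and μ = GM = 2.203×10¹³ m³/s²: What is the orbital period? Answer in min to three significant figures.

T ≈ 397 min

r_p = 2440 + 366.2 = 2806.2 km = 2.8062×10⁶ m.
r_a = 2440 + 8382 = 10822 km = 1.0822×10⁷ m.
Semi-major axis a = (r_p + r_a)/2 = (2806.2 + 10822)/2 = 6814.1 km = 6.814×10⁶ m.
By Kepler's third law T = 2π√(a³/μ) = 2π × 3.790×10³ = 2.381×10⁴ s.
= 396.9 min.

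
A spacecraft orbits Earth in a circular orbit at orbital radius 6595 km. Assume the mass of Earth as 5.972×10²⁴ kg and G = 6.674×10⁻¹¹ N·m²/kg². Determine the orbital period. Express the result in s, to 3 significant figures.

T ≈ 5330 s

μ = GM = 6.674×10⁻¹¹ × 5.972×10²⁴ = 3.986×10¹⁴ m³/s².
r = 6595 km = 6.595×10⁶ m.
Kepler's third law: T = 2π√(r³/μ) = 2π√((6.595×10⁶)³ / 3.986×10¹⁴).
r³/μ = 7.197×10⁵ s², so T = 2π × 8.483×10² = 5.330×10³ s.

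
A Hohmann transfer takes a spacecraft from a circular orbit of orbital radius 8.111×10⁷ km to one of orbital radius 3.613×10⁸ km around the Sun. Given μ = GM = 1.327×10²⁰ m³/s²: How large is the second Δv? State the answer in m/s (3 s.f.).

Δv ≈ 7560 m/s

r₁ = 8.111×10⁷ km = 8.111×10¹⁰ m.
r₂ = 3.613×10⁸ km = 3.613×10¹¹ m.
Transfer ellipse a_t = (r₁ + r₂)/2 = 2.212×10¹¹ m.
At r₁: circular v_c1 = √(μ/r₁) = 40450 m/s; transfer-perihelion v_p = √[μ(2/r₁ − 1/a_t)] = 51690 m/s.
At r₂: circular v_c2 = √(μ/r₂) = 19160 m/s; transfer-aphelion v_a = √[μ(2/r₂ − 1/a_t)] = 11600 m/s.
Δv₂ = v_c2 − v_a = 7560 m/s.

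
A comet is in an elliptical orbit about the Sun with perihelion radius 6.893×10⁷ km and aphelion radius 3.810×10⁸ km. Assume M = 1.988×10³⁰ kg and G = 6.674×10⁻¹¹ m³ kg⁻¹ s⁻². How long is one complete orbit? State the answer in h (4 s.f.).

T ≈ 16170 h

μ = GM = 6.674×10⁻¹¹ × 1.988×10³⁰ = 1.327×10²⁰ m³/s².
Semi-major axis a = (r_p + r_a)/2 = (6.8930×10⁷ + 3.8100×10⁸)/2 = 2.2496×10⁸ km = 2.250×10¹¹ m.
By Kepler's third law T = 2π√(a³/μ) = 2π × 9.263×10⁶ = 5.820×10⁷ s.
= 16170 h.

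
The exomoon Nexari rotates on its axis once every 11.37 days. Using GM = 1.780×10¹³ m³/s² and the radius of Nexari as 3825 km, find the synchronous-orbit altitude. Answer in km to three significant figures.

T = 11.37 days = 9.824×10⁵ s.
A synchronous orbit has period T, so by Kepler's third law a = (μT²/4π²)^(1/3).
μT²/4π² = 1.780×10¹³ × (9.824×10⁵)² / 39.48 = 4.351×10²³ m³.
a = 7.578×10⁷ m = 75777 km.
Altitude h = a − R = 75777 − 3825 = 71952 km.

h_sync ≈ 72000 km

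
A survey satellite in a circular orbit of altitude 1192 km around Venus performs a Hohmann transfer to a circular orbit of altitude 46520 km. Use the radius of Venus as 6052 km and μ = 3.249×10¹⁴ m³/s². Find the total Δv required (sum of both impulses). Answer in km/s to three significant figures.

r₁ = 6052 + 1192 = 7244.0 km = 7.2440×10⁶ m.
r₂ = 6052 + 46520 = 52572 km = 5.2572×10⁷ m.
Transfer ellipse a_t = (r₁ + r₂)/2 = 2.991×10⁷ m.
At r₁: circular v_c1 = √(μ/r₁) = 6697 m/s; transfer-periapsis v_p = √[μ(2/r₁ − 1/a_t)] = 8879 m/s.
Δv₁ = v_p − v_c1 = 2182 m/s.
At r₂: circular v_c2 = √(μ/r₂) = 2486 m/s; transfer-apoapsis v_a = √[μ(2/r₂ − 1/a_t)] = 1223 m/s.
Δv₂ = v_c2 − v_a = 1263 m/s.
Total Δv = Δv₁ + Δv₂ = 3445 m/s = 3.445 km/s.

Δv_total ≈ 3.44 km/s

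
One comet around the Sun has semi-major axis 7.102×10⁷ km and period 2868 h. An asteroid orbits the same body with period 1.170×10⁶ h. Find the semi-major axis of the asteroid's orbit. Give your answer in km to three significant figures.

Kepler's third law: a³ ∝ T², so a₂ = a₁ (T₂/T₁)^(2/3).
T₂/T₁ = 407.9, (T₂/T₁)^(2/3) = 55.01.
a₂ = 7.102×10⁷ × 55.01 = 3.906×10⁹ km.

a₂ ≈ 3.91×10⁹ km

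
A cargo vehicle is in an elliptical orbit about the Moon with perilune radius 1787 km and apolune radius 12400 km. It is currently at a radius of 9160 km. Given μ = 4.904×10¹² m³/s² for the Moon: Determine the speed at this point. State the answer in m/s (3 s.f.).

Semi-major axis a = (r_p + r_a)/2 = 7093.5 km = 7.094×10⁶ m.
Vis-viva: v² = μ(2/r − 1/a) = 4.904×10¹² × (2.183×10⁻⁷ − 1.410×10⁻⁷) = 3.794×10⁵ m²/s².
v = 616.0 m/s.

v ≈ 616 m/s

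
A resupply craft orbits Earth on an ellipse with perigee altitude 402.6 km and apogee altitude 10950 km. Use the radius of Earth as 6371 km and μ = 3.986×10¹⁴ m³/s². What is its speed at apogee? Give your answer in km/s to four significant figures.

v ≈ 3.597 km/s

r_p = 6371 + 402.6 = 6773.6 km = 6.7736×10⁶ m.
r_a = 6371 + 10950 = 17321 km = 1.7321×10⁷ m.
Semi-major axis a = (r_p + r_a)/2 = 12047 km = 1.205×10⁷ m.
Vis-viva: v² = μ(2/r − 1/a) = 3.986×10¹⁴ × (1.155×10⁻⁷ − 8.301×10⁻⁸) = 1.294×10⁷ m²/s².
v = 3597 m/s = 3.597 km/s.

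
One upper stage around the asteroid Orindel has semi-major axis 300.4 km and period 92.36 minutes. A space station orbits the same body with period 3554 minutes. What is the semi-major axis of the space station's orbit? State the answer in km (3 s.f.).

a₂ ≈ 3420 km

Kepler's third law: a³ ∝ T², so a₂ = a₁ (T₂/T₁)^(2/3).
T₂/T₁ = 38.48, (T₂/T₁)^(2/3) = 11.40.
a₂ = 300.4 × 11.40 = 3424 km.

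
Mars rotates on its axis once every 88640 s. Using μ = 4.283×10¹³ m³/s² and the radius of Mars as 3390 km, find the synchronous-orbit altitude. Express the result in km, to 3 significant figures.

h_sync ≈ 17000 km

A synchronous orbit has period T, so by Kepler's third law a = (μT²/4π²)^(1/3).
μT²/4π² = 4.283×10¹³ × (8.864×10⁴)² / 39.48 = 8.524×10²¹ m³.
a = 2.043×10⁷ m = 20428 km.
Altitude h = a − R = 20428 − 3390 = 17038 km.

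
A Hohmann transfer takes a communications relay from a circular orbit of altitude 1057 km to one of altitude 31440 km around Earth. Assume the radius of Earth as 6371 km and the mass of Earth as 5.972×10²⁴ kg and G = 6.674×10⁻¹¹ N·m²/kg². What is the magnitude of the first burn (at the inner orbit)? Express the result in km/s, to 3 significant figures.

Δv ≈ 2.15 km/s

μ = GM = 6.674×10⁻¹¹ × 5.972×10²⁴ = 3.986×10¹⁴ m³/s².
r₁ = 6371 + 1057 = 7428.0 km = 7.4280×10⁶ m.
r₂ = 6371 + 31440 = 37811 km = 3.7811×10⁷ m.
Transfer ellipse a_t = (r₁ + r₂)/2 = 2.262×10⁷ m.
At r₁: circular v_c1 = √(μ/r₁) = 7325 m/s; transfer-perigee v_p = √[μ(2/r₁ − 1/a_t)] = 9471 m/s.
Δv₁ = v_p − v_c1 = 2146 m/s.
= 2.146 km/s.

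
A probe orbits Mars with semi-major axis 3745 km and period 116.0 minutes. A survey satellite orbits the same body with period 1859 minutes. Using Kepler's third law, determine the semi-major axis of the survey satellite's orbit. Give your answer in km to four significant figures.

Kepler's third law: a³ ∝ T², so a₂ = a₁ (T₂/T₁)^(2/3).
T₂/T₁ = 16.03, (T₂/T₁)^(2/3) = 6.356.
a₂ = 3745 × 6.356 = 23800 km.

a₂ ≈ 23800 km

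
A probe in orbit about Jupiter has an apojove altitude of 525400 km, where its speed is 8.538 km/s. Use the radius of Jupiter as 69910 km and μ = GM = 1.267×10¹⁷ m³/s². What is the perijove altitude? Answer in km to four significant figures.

perijove altitude ≈ 53110 km

r_a = 69910 + 525400 = 5.9531×10⁵ km = 5.953×10⁸ m.
Specific energy ε = v²/2 − μ/r = -1.764×10⁸ J/kg, so a = −μ/(2ε) = 3.592×10⁸ m.
The apsides satisfy r_p + r_a = 2a, so the perijove radius is 2a − r_a = 1.230×10⁸ m = 1.2302×10⁵ km.
Perijove altitude = 1.2302×10⁵ − 69910 = 53109 km.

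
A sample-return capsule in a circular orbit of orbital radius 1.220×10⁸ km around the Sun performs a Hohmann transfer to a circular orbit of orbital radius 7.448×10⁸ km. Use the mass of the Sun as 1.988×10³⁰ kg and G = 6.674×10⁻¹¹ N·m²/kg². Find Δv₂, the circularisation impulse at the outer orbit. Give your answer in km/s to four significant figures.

μ = GM = 6.674×10⁻¹¹ × 1.988×10³⁰ = 1.327×10²⁰ m³/s².
r₁ = 1.220×10⁸ km = 1.220×10¹¹ m.
r₂ = 7.448×10⁸ km = 7.448×10¹¹ m.
Transfer ellipse a_t = (r₁ + r₂)/2 = 4.334×10¹¹ m.
At r₁: circular v_c1 = √(μ/r₁) = 32980 m/s; transfer-perihelion v_p = √[μ(2/r₁ − 1/a_t)] = 43230 m/s.
At r₂: circular v_c2 = √(μ/r₂) = 13350 m/s; transfer-aphelion v_a = √[μ(2/r₂ − 1/a_t)] = 7081 m/s.
Δv₂ = v_c2 − v_a = 6266 m/s.
= 6.266 km/s.

Δv ≈ 6.266 km/s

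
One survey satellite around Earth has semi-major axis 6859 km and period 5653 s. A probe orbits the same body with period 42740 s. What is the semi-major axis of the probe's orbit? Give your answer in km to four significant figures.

Kepler's third law: a³ ∝ T², so a₂ = a₁ (T₂/T₁)^(2/3).
T₂/T₁ = 7.561, (T₂/T₁)^(2/3) = 3.852.
a₂ = 6859 × 3.852 = 26420 km.

a₂ ≈ 26420 km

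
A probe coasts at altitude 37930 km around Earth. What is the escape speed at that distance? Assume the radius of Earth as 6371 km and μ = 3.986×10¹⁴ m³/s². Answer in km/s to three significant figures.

r = 6371 + 37930 = 44301 km = 4.4301×10⁷ m.
Escape speed v_esc = √(2μ/r) = √(2 × 3.986×10¹⁴ / 4.430×10⁷) = √(1.800×10⁷) = 4242 m/s.
= 4.242 km/s.

v_esc ≈ 4.24 km/s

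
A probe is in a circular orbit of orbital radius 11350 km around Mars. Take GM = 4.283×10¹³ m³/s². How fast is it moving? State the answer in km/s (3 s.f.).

v ≈ 1.94 km/s

r = 11350 km = 1.135×10⁷ m.
For a circular orbit v = √(μ/r) = √(4.283×10¹³ / 1.135×10⁷) = √(3.774×10⁶) = 1943 m/s.
That is 1.943 km/s.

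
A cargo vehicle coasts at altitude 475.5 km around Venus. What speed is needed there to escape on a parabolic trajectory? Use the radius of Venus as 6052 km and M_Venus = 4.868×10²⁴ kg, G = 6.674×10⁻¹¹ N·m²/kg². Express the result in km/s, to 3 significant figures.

μ = GM = 6.674×10⁻¹¹ × 4.868×10²⁴ = 3.249×10¹⁴ m³/s².
r = 6052 + 475.5 = 6527.5 km = 6.5275×10⁶ m.
Escape speed v_esc = √(2μ/r) = √(2 × 3.249×10¹⁴ / 6.528×10⁶) = √(9.955×10⁷) = 9977 m/s.
= 9.977 km/s.

v_esc ≈ 9.98 km/s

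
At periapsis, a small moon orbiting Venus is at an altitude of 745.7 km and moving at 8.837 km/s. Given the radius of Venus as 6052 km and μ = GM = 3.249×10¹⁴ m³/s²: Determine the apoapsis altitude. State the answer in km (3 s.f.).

r_p = 6052 + 745.7 = 6797.7 km = 6.798×10⁶ m.
Specific energy ε = v²/2 − μ/r = -8.749×10⁶ J/kg, so a = −μ/(2ε) = 1.857×10⁷ m.
The apsides satisfy r_p + r_a = 2a, so the apoapsis radius is 2a − r_p = 3.034×10⁷ m = 30337 km.
Apoapsis altitude = 30337 − 6052 = 24285 km.

apoapsis altitude ≈ 24300 km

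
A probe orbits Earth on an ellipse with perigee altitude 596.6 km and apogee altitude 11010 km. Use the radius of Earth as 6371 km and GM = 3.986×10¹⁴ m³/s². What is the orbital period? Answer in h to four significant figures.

T ≈ 3.713 h

r_p = 6371 + 596.6 = 6967.6 km = 6.9676×10⁶ m.
r_a = 6371 + 11010 = 17381 km = 1.7381×10⁷ m.
Semi-major axis a = (r_p + r_a)/2 = (6967.6 + 17381)/2 = 12174 km = 1.217×10⁷ m.
By Kepler's third law T = 2π√(a³/μ) = 2π × 2.128×10³ = 1.337×10⁴ s.
= 3.713 h.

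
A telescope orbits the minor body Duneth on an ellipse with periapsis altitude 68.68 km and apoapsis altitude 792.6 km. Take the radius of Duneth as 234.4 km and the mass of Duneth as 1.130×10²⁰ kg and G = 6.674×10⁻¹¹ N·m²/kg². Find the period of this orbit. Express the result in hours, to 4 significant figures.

T ≈ 10.90 hours

μ = GM = 6.674×10⁻¹¹ × 1.130×10²⁰ = 7.542×10⁹ m³/s².
r_p = 234.4 + 68.68 = 303.08 km = 3.0308×10⁵ m.
r_a = 234.4 + 792.6 = 1027.0 km = 1.0270×10⁶ m.
Semi-major axis a = (r_p + r_a)/2 = (303.08 + 1027.0)/2 = 665.04 km = 6.650×10⁵ m.
By Kepler's third law T = 2π√(a³/μ) = 2π × 6.245×10³ = 3.924×10⁴ s.
= 10.90 hours.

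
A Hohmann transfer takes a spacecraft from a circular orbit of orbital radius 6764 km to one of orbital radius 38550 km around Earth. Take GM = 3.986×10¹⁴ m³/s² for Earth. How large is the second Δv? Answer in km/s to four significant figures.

Δv ≈ 1.459 km/s

r₁ = 6764 km = 6.764×10⁶ m.
r₂ = 38550 km = 3.855×10⁷ m.
Transfer ellipse a_t = (r₁ + r₂)/2 = 2.266×10⁷ m.
At r₁: circular v_c1 = √(μ/r₁) = 7677 m/s; transfer-perigee v_p = √[μ(2/r₁ − 1/a_t)] = 10010 m/s.
At r₂: circular v_c2 = √(μ/r₂) = 3216 m/s; transfer-apogee v_a = √[μ(2/r₂ − 1/a_t)] = 1757 m/s.
Δv₂ = v_c2 − v_a = 1459 m/s.
= 1.459 km/s.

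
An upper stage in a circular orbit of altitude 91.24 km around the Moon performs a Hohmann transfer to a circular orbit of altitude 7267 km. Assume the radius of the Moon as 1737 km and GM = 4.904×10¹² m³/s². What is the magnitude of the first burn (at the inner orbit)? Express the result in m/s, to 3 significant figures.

r₁ = 1737 + 91.24 = 1828.2 km = 1.8282×10⁶ m.
r₂ = 1737 + 7267 = 9004.0 km = 9.0040×10⁶ m.
Transfer ellipse a_t = (r₁ + r₂)/2 = 5.416×10⁶ m.
At r₁: circular v_c1 = √(μ/r₁) = 1638 m/s; transfer-perilune v_p = √[μ(2/r₁ − 1/a_t)] = 2112 m/s.
Δv₁ = v_p − v_c1 = 473.9 m/s.

Δv ≈ 474 m/s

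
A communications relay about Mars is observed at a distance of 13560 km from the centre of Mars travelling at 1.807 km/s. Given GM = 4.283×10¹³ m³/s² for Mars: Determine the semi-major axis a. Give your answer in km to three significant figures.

r = 1.356×10⁷ m.
Specific orbital energy ε = v²/2 − μ/r = (1807)²/2 − 4.283×10¹³/1.356×10⁷ = -1.526×10⁶ J/kg.
Since ε = −μ/(2a), a = −μ/(2ε) = 1.403×10⁷ m = 14034 km.

a ≈ 14000 km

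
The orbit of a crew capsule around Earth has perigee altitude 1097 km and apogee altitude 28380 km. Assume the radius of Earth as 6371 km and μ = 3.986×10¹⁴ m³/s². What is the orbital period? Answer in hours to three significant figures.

r_p = 6371 + 1097 = 7468.0 km = 7.4680×10⁶ m.
r_a = 6371 + 28380 = 34751 km = 3.4751×10⁷ m.
Semi-major axis a = (r_p + r_a)/2 = (7468.0 + 34751)/2 = 21110 km = 2.111×10⁷ m.
By Kepler's third law T = 2π√(a³/μ) = 2π × 4.858×10³ = 3.052×10⁴ s.
= 8.479 hours.

T ≈ 8.48 hours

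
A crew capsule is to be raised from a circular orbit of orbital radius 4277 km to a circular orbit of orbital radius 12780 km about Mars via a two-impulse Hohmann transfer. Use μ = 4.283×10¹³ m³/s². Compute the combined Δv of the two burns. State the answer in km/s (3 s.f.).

r₁ = 4277 km = 4.277×10⁶ m.
r₂ = 12780 km = 1.278×10⁷ m.
Transfer ellipse a_t = (r₁ + r₂)/2 = 8.528×10⁶ m.
At r₁: circular v_c1 = √(μ/r₁) = 3164 m/s; transfer-periapsis v_p = √[μ(2/r₁ − 1/a_t)] = 3874 m/s.
Δv₁ = v_p − v_c1 = 709.3 m/s.
At r₂: circular v_c2 = √(μ/r₂) = 1831 m/s; transfer-apoapsis v_a = √[μ(2/r₂ − 1/a_t)] = 1296 m/s.
Δv₂ = v_c2 − v_a = 534.3 m/s.
Total Δv = Δv₁ + Δv₂ = 1244 m/s = 1.244 km/s.

Δv_total ≈ 1.24 km/s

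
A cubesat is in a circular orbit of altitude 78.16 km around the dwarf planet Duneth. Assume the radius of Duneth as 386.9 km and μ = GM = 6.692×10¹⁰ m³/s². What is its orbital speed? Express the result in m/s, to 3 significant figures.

r = 386.9 + 78.16 = 465.06 km = 4.6506×10⁵ m.
For a circular orbit v = √(μ/r) = √(6.692×10¹⁰ / 4.651×10⁵) = √(1.439×10⁵) = 379.3 m/s.

v ≈ 379 m/s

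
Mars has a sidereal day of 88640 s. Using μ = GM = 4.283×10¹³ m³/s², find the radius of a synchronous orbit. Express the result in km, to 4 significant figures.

r_sync ≈ 20430 km

A synchronous orbit has period T, so by Kepler's third law a = (μT²/4π²)^(1/3).
μT²/4π² = 4.283×10¹³ × (8.864×10⁴)² / 39.48 = 8.524×10²¹ m³.
a = 2.043×10⁷ m = 20428 km.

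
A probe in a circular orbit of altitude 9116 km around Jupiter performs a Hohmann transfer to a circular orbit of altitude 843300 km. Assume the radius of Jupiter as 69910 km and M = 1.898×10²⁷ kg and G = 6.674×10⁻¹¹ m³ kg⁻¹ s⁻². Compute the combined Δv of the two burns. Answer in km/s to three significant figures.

μ = GM = 6.674×10⁻¹¹ × 1.898×10²⁷ = 1.267×10¹⁷ m³/s².
r₁ = 69910 + 9116 = 79026 km = 7.9026×10⁷ m.
r₂ = 69910 + 843300 = 913210 km = 9.1321×10⁸ m.
Transfer ellipse a_t = (r₁ + r₂)/2 = 4.961×10⁸ m.
At r₁: circular v_c1 = √(μ/r₁) = 40040 m/s; transfer-perijove v_p = √[μ(2/r₁ − 1/a_t)] = 54320 m/s.
Δv₁ = v_p − v_c1 = 14280 m/s.
At r₂: circular v_c2 = √(μ/r₂) = 11780 m/s; transfer-apojove v_a = √[μ(2/r₂ − 1/a_t)] = 4701 m/s.
Δv₂ = v_c2 − v_a = 7077 m/s.
Total Δv = Δv₁ + Δv₂ = 21360 m/s = 21.36 km/s.

Δv_total ≈ 21.4 km/s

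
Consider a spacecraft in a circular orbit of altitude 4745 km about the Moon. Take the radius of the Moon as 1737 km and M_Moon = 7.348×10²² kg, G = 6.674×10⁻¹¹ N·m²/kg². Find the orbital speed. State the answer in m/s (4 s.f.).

v ≈ 869.8 m/s

μ = GM = 6.674×10⁻¹¹ × 7.348×10²² = 4.904×10¹² m³/s².
r = 1737 + 4745 = 6482.0 km = 6.4820×10⁶ m.
For a circular orbit v = √(μ/r) = √(4.904×10¹² / 6.482×10⁶) = √(7.566×10⁵) = 869.8 m/s.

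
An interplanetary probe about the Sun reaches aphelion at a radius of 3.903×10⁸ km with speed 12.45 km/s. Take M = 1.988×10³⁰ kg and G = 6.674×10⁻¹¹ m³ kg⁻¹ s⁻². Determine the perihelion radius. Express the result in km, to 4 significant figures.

μ = GM = 6.674×10⁻¹¹ × 1.988×10³⁰ = 1.327×10²⁰ m³/s².
r_a = 3.903×10¹¹ m.
Specific energy ε = v²/2 − μ/r = -2.624×10⁸ J/kg, so a = −μ/(2ε) = 2.528×10¹¹ m.
The apsides satisfy r_p + r_a = 2a, so the perihelion radius is 2a − r_a = 1.153×10¹¹ m = 1.1526×10⁸ km.

perihelion radius ≈ 1.153×10⁸ km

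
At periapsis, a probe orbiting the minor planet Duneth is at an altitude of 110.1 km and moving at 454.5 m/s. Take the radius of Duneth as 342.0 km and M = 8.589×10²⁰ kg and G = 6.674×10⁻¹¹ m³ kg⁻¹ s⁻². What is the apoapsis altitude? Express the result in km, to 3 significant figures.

apoapsis altitude ≈ 1640 km

μ = GM = 6.674×10⁻¹¹ × 8.589×10²⁰ = 5.732×10¹⁰ m³/s².
r_p = 342.0 + 110.1 = 452.10 km = 4.521×10⁵ m.
Specific energy ε = v²/2 − μ/r = -2.351×10⁴ J/kg, so a = −μ/(2ε) = 1.219×10⁶ m.
The apsides satisfy r_p + r_a = 2a, so the apoapsis radius is 2a − r_p = 1.986×10⁶ m = 1986.4 km.
Apoapsis altitude = 1986.4 − 342.0 = 1644.4 km.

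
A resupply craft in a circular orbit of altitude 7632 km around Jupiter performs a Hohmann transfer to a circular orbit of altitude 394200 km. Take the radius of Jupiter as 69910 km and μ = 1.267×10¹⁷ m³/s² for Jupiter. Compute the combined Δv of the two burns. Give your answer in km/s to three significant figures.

Δv_total ≈ 20.2 km/s

r₁ = 69910 + 7632 = 77542 km = 7.7542×10⁷ m.
r₂ = 69910 + 394200 = 464110 km = 4.6411×10⁸ m.
Transfer ellipse a_t = (r₁ + r₂)/2 = 2.708×10⁸ m.
At r₁: circular v_c1 = √(μ/r₁) = 40420 m/s; transfer-perijove v_p = √[μ(2/r₁ − 1/a_t)] = 52920 m/s.
Δv₁ = v_p − v_c1 = 12490 m/s.
At r₂: circular v_c2 = √(μ/r₂) = 16520 m/s; transfer-apojove v_a = √[μ(2/r₂ − 1/a_t)] = 8841 m/s.
Δv₂ = v_c2 − v_a = 7682 m/s.
Total Δv = Δv₁ + Δv₂ = 20180 m/s = 20.18 km/s.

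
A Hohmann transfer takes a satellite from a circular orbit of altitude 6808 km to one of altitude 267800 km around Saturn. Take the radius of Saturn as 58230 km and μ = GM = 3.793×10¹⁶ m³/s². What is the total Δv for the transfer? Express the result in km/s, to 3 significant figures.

r₁ = 58230 + 6808 = 65038 km = 6.5038×10⁷ m.
r₂ = 58230 + 267800 = 326030 km = 3.2603×10⁸ m.
Transfer ellipse a_t = (r₁ + r₂)/2 = 1.955×10⁸ m.
At r₁: circular v_c1 = √(μ/r₁) = 24150 m/s; transfer-perikrone v_p = √[μ(2/r₁ − 1/a_t)] = 31180 m/s.
Δv₁ = v_p − v_c1 = 7034 m/s.
At r₂: circular v_c2 = √(μ/r₂) = 10790 m/s; transfer-apokrone v_a = √[μ(2/r₂ − 1/a_t)] = 6221 m/s.
Δv₂ = v_c2 − v_a = 4565 m/s.
Total Δv = Δv₁ + Δv₂ = 11600 m/s = 11.60 km/s.

Δv_total ≈ 11.6 km/s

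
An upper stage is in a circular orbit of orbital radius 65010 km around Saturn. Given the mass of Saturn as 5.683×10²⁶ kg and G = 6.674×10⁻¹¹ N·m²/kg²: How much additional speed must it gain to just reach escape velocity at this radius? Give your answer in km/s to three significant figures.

Δv ≈ 10.0 km/s

μ = GM = 6.674×10⁻¹¹ × 5.683×10²⁶ = 3.793×10¹⁶ m³/s².
r = 65010 km = 6.501×10⁷ m.
Circular speed v_c = √(μ/r) = 24150 m/s.
Escape speed v_esc = √(2μ/r) = √2 × v_c = 34160 m/s.
Δv = v_esc − v_c = 10000 m/s = 10.00 km/s.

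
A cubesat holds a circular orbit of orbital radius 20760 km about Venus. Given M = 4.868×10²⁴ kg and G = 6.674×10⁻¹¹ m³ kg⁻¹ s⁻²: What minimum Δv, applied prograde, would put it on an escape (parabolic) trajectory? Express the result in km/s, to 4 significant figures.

μ = GM = 6.674×10⁻¹¹ × 4.868×10²⁴ = 3.249×10¹⁴ m³/s².
r = 20760 km = 2.076×10⁷ m.
Circular speed v_c = √(μ/r) = 3956 m/s.
Escape speed v_esc = √(2μ/r) = √2 × v_c = 5595 m/s.
Δv = v_esc − v_c = 1639 m/s = 1.639 km/s.

Δv ≈ 1.639 km/s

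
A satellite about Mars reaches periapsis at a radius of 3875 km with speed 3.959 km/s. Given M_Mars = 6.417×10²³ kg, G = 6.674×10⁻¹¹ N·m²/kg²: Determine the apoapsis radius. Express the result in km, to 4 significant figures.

μ = GM = 6.674×10⁻¹¹ × 6.417×10²³ = 4.283×10¹³ m³/s².
r_p = 3.875×10⁶ m.
Specific energy ε = v²/2 − μ/r = -3.215×10⁶ J/kg, so a = −μ/(2ε) = 6.660×10⁶ m.
The apsides satisfy r_p + r_a = 2a, so the apoapsis radius is 2a − r_p = 9.445×10⁶ m = 9444.8 km.

apoapsis radius ≈ 9445 km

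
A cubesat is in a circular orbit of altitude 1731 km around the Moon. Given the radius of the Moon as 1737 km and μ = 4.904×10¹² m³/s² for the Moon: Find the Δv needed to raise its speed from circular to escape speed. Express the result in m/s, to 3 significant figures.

r = 1737 + 1731 = 3468.0 km = 3.4680×10⁶ m.
Circular speed v_c = √(μ/r) = 1189 m/s.
Escape speed v_esc = √(2μ/r) = √2 × v_c = 1682 m/s.
Δv = v_esc − v_c = 492.6 m/s.

Δv ≈ 493 m/s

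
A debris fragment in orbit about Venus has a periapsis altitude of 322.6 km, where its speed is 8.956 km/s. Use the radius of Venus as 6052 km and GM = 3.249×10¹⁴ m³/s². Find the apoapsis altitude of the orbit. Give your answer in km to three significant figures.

apoapsis altitude ≈ 17500 km

r_p = 6052 + 322.6 = 6374.6 km = 6.375×10⁶ m.
Specific energy ε = v²/2 − μ/r = -1.086×10⁷ J/kg, so a = −μ/(2ε) = 1.495×10⁷ m.
The apsides satisfy r_p + r_a = 2a, so the apoapsis radius is 2a − r_p = 2.353×10⁷ m = 23534 km.
Apoapsis altitude = 23534 − 6052 = 17482 km.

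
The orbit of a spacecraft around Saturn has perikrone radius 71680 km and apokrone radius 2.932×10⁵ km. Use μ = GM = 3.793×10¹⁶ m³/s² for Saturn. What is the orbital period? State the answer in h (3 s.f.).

T ≈ 22.1 h

Semi-major axis a = (r_p + r_a)/2 = (71680 + 2.9320×10⁵)/2 = 1.8244×10⁵ km = 1.824×10⁸ m.
By Kepler's third law T = 2π√(a³/μ) = 2π × 1.265×10⁴ = 7.950×10⁴ s.
= 22.08 h.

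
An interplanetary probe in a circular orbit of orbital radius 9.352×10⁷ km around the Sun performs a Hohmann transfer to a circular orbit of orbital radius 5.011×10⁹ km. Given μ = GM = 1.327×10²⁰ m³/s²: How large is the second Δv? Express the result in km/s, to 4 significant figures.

r₁ = 9.352×10⁷ km = 9.352×10¹⁰ m.
r₂ = 5.011×10⁹ km = 5.011×10¹² m.
Transfer ellipse a_t = (r₁ + r₂)/2 = 2.552×10¹² m.
At r₁: circular v_c1 = √(μ/r₁) = 37670 m/s; transfer-perihelion v_p = √[μ(2/r₁ − 1/a_t)] = 52780 m/s.
At r₂: circular v_c2 = √(μ/r₂) = 5146 m/s; transfer-aphelion v_a = √[μ(2/r₂ − 1/a_t)] = 985.1 m/s.
Δv₂ = v_c2 − v_a = 4161 m/s.
= 4.161 km/s.

Δv ≈ 4.161 km/s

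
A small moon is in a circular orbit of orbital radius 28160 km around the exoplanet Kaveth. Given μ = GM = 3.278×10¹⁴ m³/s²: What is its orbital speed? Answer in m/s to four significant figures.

r = 28160 km = 2.816×10⁷ m.
For a circular orbit v = √(μ/r) = √(3.278×10¹⁴ / 2.816×10⁷) = √(1.164×10⁷) = 3412 m/s.

v ≈ 3412 m/s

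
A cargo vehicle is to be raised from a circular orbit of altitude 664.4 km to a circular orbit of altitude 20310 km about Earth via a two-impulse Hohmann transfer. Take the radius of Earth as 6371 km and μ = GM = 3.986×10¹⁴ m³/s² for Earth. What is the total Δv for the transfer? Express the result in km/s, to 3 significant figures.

Δv_total ≈ 3.31 km/s

r₁ = 6371 + 664.4 = 7035.4 km = 7.0354×10⁶ m.
r₂ = 6371 + 20310 = 26681 km = 2.6681×10⁷ m.
Transfer ellipse a_t = (r₁ + r₂)/2 = 1.686×10⁷ m.
At r₁: circular v_c1 = √(μ/r₁) = 7527 m/s; transfer-perigee v_p = √[μ(2/r₁ − 1/a_t)] = 9469 m/s.
Δv₁ = v_p − v_c1 = 1942 m/s.
At r₂: circular v_c2 = √(μ/r₂) = 3865 m/s; transfer-apogee v_a = √[μ(2/r₂ − 1/a_t)] = 2497 m/s.
Δv₂ = v_c2 − v_a = 1368 m/s.
Total Δv = Δv₁ + Δv₂ = 3311 m/s = 3.311 km/s.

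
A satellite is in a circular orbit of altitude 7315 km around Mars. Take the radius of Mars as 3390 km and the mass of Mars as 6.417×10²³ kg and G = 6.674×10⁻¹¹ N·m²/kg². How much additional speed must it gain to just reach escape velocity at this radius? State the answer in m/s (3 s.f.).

μ = GM = 6.674×10⁻¹¹ × 6.417×10²³ = 4.283×10¹³ m³/s².
r = 3390 + 7315 = 10705 km = 1.0705×10⁷ m.
Circular speed v_c = √(μ/r) = 2000 m/s.
Escape speed v_esc = √(2μ/r) = √2 × v_c = 2829 m/s.
Δv = v_esc − v_c = 828.5 m/s.

Δv ≈ 828 m/s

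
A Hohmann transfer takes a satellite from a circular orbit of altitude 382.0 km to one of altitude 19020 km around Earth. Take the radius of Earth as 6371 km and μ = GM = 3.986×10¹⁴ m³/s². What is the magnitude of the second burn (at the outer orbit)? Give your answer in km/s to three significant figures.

r₁ = 6371 + 382.0 = 6753.0 km = 6.7530×10⁶ m.
r₂ = 6371 + 19020 = 25391 km = 2.5391×10⁷ m.
Transfer ellipse a_t = (r₁ + r₂)/2 = 1.607×10⁷ m.
At r₁: circular v_c1 = √(μ/r₁) = 7683 m/s; transfer-perigee v_p = √[μ(2/r₁ − 1/a_t)] = 9657 m/s.
At r₂: circular v_c2 = √(μ/r₂) = 3962 m/s; transfer-apogee v_a = √[μ(2/r₂ − 1/a_t)] = 2568 m/s.
Δv₂ = v_c2 − v_a = 1394 m/s.
= 1.394 km/s.

Δv ≈ 1.39 km/s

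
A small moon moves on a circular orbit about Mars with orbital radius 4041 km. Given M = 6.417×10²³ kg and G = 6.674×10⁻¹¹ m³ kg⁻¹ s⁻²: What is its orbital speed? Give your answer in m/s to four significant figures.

v ≈ 3255 m/s

μ = GM = 6.674×10⁻¹¹ × 6.417×10²³ = 4.283×10¹³ m³/s².
r = 4041 km = 4.041×10⁶ m.
For a circular orbit v = √(μ/r) = √(4.283×10¹³ / 4.041×10⁶) = √(1.060×10⁷) = 3255 m/s.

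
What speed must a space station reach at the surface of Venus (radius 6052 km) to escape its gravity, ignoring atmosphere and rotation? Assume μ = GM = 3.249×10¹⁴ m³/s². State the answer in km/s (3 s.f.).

v_esc ≈ 10.4 km/s

r = R = 6.052×10⁶ m.
Escape speed v_esc = √(2μ/r) = √(2 × 3.249×10¹⁴ / 6.052×10⁶) = √(1.074×10⁸) = 10360 m/s.
= 10.36 km/s.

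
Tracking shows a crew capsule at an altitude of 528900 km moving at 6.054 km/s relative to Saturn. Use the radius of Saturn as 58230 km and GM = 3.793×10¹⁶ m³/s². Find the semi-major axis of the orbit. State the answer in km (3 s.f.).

a ≈ 4.10×10⁵ km

r = 58230 + 528900 = 5.8713×10⁵ km = 5.871×10⁸ m.
Specific orbital energy ε = v²/2 − μ/r = (6054)²/2 − 3.793×10¹⁶/5.871×10⁸ = -4.628×10⁷ J/kg.
Since ε = −μ/(2a), a = −μ/(2ε) = 4.098×10⁸ m = 4.0982×10⁵ km.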